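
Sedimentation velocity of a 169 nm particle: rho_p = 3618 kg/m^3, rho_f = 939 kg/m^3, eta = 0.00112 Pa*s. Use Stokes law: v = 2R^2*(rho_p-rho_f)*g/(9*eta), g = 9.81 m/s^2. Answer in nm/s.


Radius R = 169/2 nm = 8.45e-08 m
Density difference = 3618 - 939 = 2679 kg/m^3
v = 2 * R^2 * (rho_p - rho_f) * g / (9 * eta)
v = 2 * (8.45e-08)^2 * 2679 * 9.81 / (9 * 0.00112)
v = 3.72327e-08 m/s = 37.2327 nm/s

37.2327


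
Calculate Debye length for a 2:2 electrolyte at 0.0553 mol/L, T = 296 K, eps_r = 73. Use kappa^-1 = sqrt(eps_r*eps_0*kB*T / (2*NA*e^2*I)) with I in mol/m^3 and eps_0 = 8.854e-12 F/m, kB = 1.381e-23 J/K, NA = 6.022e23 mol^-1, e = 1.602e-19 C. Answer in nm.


Ionic strength I = 0.0553 * 2^2 * 1000 = 221.2 mol/m^3
kappa^-1 = sqrt(73 * 8.854e-12 * 1.381e-23 * 296 / (2 * 6.022e23 * (1.602e-19)^2 * 221.2))
kappa^-1 = 0.622 nm

0.622


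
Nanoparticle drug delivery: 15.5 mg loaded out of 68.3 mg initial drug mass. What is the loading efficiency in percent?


Drug loading efficiency = (drug loaded / drug initial) * 100
DLE = 15.5 / 68.3 * 100
DLE = 0.2269 * 100
DLE = 22.69%

22.69


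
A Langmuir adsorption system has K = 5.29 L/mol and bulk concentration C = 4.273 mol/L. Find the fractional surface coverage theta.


Langmuir isotherm: theta = K*C / (1 + K*C)
K*C = 5.29 * 4.273 = 22.60417
theta = 22.60417 / (1 + 22.60417) = 22.60417 / 23.60417
theta = 0.9576

0.9576


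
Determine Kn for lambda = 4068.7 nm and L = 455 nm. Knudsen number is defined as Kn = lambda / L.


Knudsen number Kn = lambda / L
Kn = 4068.7 / 455
Kn = 8.9422

8.9422


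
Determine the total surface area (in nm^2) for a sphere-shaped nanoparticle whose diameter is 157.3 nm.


Radius r = 157.3/2 = 78.65 nm
Surface area SA = 4 * pi * r^2
SA = 4 * pi * (78.65)^2
SA = 77733.34 nm^2

77733.34


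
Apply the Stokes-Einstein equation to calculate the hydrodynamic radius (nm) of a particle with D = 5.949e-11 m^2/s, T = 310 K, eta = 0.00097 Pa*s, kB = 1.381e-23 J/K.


Stokes-Einstein: R = kB*T / (6*pi*eta*D)
R = 1.381e-23 * 310 / (6 * pi * 0.00097 * 5.949e-11)
R = 3.93585e-09 m = 3.94 nm

3.94


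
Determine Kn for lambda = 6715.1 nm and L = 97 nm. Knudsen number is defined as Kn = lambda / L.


Knudsen number Kn = lambda / L
Kn = 6715.1 / 97
Kn = 69.2278

69.2278


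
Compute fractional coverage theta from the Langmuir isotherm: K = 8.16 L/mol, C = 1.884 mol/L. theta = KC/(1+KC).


Langmuir isotherm: theta = K*C / (1 + K*C)
K*C = 8.16 * 1.884 = 15.37344
theta = 15.37344 / (1 + 15.37344) = 15.37344 / 16.37344
theta = 0.9389

0.9389


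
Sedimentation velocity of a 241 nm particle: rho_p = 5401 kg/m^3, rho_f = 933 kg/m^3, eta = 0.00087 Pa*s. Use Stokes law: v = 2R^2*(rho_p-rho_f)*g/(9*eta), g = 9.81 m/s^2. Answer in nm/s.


Radius R = 241/2 nm = 1.205e-07 m
Density difference = 5401 - 933 = 4468 kg/m^3
v = 2 * R^2 * (rho_p - rho_f) * g / (9 * eta)
v = 2 * (1.205e-07)^2 * 4468 * 9.81 / (9 * 0.00087)
v = 1.62564e-07 m/s = 162.564 nm/s

162.564


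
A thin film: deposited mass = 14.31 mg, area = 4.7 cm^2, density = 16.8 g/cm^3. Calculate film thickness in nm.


Convert: m = 14.31 mg = 1.4310e-05 kg, A = 4.7 cm^2 = 4.7000e-04 m^2, rho = 16.8 g/cm^3 = 16800 kg/m^3
t = m / (A * rho)
t = 1.4310e-05 / (4.7000e-04 * 16800)
t = 1.8123e-06 m = 1812.3 nm

1812.3


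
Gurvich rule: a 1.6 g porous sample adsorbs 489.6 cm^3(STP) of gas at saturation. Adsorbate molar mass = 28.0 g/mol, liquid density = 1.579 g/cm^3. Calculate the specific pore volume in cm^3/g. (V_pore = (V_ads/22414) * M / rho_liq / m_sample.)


Moles adsorbed n = V_ads / 22414 = 489.6 / 22414 = 2.184349e-02 mol
Liquid volume V_liq = n * M / rho_liq = 2.184349e-02 * 28.0 / 1.579 = 0.38734 cm^3
Specific pore volume V_pore = V_liq / m_sample = 0.38734 / 1.6
V_pore = 0.2421 cm^3/g

0.2421


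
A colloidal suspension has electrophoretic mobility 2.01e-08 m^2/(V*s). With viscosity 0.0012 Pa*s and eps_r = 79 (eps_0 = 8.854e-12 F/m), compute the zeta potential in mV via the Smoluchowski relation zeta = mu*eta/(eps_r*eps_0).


Smoluchowski equation: zeta = mu * eta / (eps_r * eps_0)
zeta = 2.01e-08 * 0.0012 / (79 * 8.854e-12)
zeta = 0.034483 V = 34.48 mV

34.48


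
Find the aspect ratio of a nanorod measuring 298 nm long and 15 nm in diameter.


Aspect ratio AR = length / diameter
AR = 298 / 15
AR = 19.87

19.87


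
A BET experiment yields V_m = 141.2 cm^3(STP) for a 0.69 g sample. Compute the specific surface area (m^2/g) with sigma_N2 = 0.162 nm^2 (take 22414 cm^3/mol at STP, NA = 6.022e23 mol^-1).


Number of moles in monolayer = V_m / 22414 = 141.2 / 22414 = 0.00629963
Number of molecules = moles * NA = 0.00629963 * 6.022e23
SA = molecules * sigma / mass
SA = (141.2 / 22414) * 6.022e23 * 0.162e-18 / 0.69
SA = 890.7 m^2/g

890.7


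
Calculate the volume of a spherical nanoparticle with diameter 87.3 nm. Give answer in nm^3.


Radius r = 87.3/2 = 43.65 nm
Volume V = (4/3) * pi * r^3
V = (4/3) * pi * (43.65)^3
V = 348370.49 nm^3

348370.49


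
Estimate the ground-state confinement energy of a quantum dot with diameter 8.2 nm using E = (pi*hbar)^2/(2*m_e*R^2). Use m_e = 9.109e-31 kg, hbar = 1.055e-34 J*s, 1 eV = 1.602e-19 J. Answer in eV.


Radius R = 8.2/2 = 4.1 nm = 4.1e-09 m
E = (pi * 1.055e-34)^2 / (2 * 9.109e-31 * (4.1e-09)^2)
E(J) = 3.58704e-21
E = E(J) / 1.602e-19 = 0.0224 eV

0.0224


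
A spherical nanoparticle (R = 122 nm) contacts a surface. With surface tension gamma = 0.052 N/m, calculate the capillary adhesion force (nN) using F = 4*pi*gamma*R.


Convert radius: R = 122 nm = 1.22e-07 m
F = 4 * pi * gamma * R
F = 4 * pi * 0.052 * 1.22e-07
F = 7.97211e-08 N = 79.7211 nN

79.7211


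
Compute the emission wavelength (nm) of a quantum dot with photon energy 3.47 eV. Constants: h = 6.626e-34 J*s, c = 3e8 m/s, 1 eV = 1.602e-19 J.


Convert energy: E = 3.47 eV = 3.47 * 1.602e-19 = 5.55894e-19 J
lambda = h*c / E = 6.626e-34 * 3e8 / 5.55894e-19
lambda = 3.57586e-07 m = 357.6 nm

357.6


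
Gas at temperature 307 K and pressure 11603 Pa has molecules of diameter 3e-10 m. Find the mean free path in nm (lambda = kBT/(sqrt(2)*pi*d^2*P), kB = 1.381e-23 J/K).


Mean free path: lambda = kB*T / (sqrt(2) * pi * d^2 * P)
lambda = 1.381e-23 * 307 / (sqrt(2) * pi * (3e-10)^2 * 11603)
lambda = 9.13807e-07 m
lambda = 913.81 nm

913.81


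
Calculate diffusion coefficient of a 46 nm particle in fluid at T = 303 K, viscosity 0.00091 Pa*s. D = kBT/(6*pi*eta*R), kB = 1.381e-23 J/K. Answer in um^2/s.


Radius R = 46/2 = 23 nm = 2.3e-08 m
D = kB*T / (6*pi*eta*R)
D = 1.381e-23 * 303 / (6 * pi * 0.00091 * 2.3e-08)
D = 1.06064e-11 m^2/s = 10.606 um^2/s

10.606


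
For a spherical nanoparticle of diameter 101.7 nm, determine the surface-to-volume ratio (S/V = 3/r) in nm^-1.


Radius r = 101.7/2 = 50.85 nm
S/V = 3 / r = 3 / 50.85
S/V = 0.059 nm^-1

0.059


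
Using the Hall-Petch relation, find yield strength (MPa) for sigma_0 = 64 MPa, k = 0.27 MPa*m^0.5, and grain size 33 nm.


d = 33 nm = 3.3e-08 m
sqrt(d) = 0.000181659
Hall-Petch contribution = k / sqrt(d) = 0.27 / 0.000181659 = 1486.3 MPa
sigma = sigma_0 + k/sqrt(d) = 64 + 1486.3 = 1550.3 MPa

1550.3


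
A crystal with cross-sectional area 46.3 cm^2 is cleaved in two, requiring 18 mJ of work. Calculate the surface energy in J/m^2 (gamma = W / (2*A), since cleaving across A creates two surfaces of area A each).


Convert: A = 46.3 cm^2 = 0.00463 m^2, W = 18 mJ = 0.018 J
Cleaving exposes two faces of area A, so total new surface = 2*A and gamma = W / (2*A)
gamma = 0.018 / (2 * 0.00463)
gamma = 1.944 J/m^2

1.944


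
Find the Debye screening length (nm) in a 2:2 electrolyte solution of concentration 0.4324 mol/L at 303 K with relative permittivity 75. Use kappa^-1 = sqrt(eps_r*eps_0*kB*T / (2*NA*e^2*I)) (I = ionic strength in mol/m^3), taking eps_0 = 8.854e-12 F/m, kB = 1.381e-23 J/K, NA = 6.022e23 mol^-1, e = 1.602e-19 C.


Ionic strength I = 0.4324 * 2^2 * 1000 = 1729.6 mol/m^3
kappa^-1 = sqrt(75 * 8.854e-12 * 1.381e-23 * 303 / (2 * 6.022e23 * (1.602e-19)^2 * 1729.6))
kappa^-1 = 0.228 nm

0.228


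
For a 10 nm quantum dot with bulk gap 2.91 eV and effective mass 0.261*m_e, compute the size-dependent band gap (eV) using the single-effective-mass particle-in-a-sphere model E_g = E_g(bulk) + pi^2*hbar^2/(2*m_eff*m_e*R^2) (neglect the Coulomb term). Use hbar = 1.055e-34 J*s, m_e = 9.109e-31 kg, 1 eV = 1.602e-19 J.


Radius R = 10/2 nm = 5e-09 m
Confinement energy dE = pi^2 * hbar^2 / (2 * m_eff * m_e * R^2)
dE = pi^2 * (1.055e-34)^2 / (2 * 0.261 * 9.109e-31 * (5e-09)^2) J, divided by 1.602e-19 J/eV
dE = 0.0577 eV
Total band gap = E_g(bulk) + dE = 2.91 + 0.0577 = 2.9677 eV

2.9677


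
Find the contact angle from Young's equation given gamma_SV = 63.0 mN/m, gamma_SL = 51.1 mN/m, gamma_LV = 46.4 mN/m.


cos(theta) = (gamma_SV - gamma_SL) / gamma_LV
cos(theta) = (63.0 - 51.1) / 46.4
cos(theta) = 0.256466
theta = arccos(0.256466) = 75.14 degrees

75.14


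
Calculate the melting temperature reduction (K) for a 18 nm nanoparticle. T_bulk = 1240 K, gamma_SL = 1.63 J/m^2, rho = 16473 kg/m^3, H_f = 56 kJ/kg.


Radius R = 18/2 = 9 nm = 9e-09 m
Convert H_f = 56 kJ/kg = 56000 J/kg
dT = 2 * gamma_SL * T_bulk / (rho * H_f * R)
dT = 2 * 1.63 * 1240 / (16473 * 56000 * 9e-09)
dT = 486.9 K

486.9


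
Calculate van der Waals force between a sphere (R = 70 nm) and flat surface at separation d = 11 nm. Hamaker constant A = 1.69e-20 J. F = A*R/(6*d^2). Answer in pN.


Convert to SI: R = 70 nm = 7e-08 m, d = 11 nm = 1.1e-08 m
F = A * R / (6 * d^2)
F = 1.69e-20 * 7e-08 / (6 * (1.1e-08)^2)
F = 1.62948e-12 N = 1.629 pN

1.629


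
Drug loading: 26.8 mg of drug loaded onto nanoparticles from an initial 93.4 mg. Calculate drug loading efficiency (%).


Drug loading efficiency = (drug loaded / drug initial) * 100
DLE = 26.8 / 93.4 * 100
DLE = 0.2869 * 100
DLE = 28.69%

28.69


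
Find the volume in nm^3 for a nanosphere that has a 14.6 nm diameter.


Radius r = 14.6/2 = 7.3 nm
Volume V = (4/3) * pi * r^3
V = (4/3) * pi * (7.3)^3
V = 1629.51 nm^3

1629.51


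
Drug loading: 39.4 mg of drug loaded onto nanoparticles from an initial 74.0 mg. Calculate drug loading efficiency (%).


Drug loading efficiency = (drug loaded / drug initial) * 100
DLE = 39.4 / 74.0 * 100
DLE = 0.5324 * 100
DLE = 53.24%

53.24


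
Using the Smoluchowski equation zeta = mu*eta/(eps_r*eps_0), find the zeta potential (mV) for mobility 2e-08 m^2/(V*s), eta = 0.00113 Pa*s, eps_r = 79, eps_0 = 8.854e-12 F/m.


Smoluchowski equation: zeta = mu * eta / (eps_r * eps_0)
zeta = 2e-08 * 0.00113 / (79 * 8.854e-12)
zeta = 0.03231 V = 32.31 mV

32.31


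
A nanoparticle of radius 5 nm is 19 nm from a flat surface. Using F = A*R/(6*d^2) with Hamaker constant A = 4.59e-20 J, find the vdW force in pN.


Convert to SI: R = 5 nm = 5e-09 m, d = 19 nm = 1.9e-08 m
F = A * R / (6 * d^2)
F = 4.59e-20 * 5e-09 / (6 * (1.9e-08)^2)
F = 1.05956e-13 N = 0.106 pN

0.106


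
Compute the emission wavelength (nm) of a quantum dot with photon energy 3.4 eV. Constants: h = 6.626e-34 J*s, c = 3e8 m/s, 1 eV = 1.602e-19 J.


Convert energy: E = 3.4 eV = 3.4 * 1.602e-19 = 5.4468e-19 J
lambda = h*c / E = 6.626e-34 * 3e8 / 5.4468e-19
lambda = 3.64948e-07 m = 364.9 nm

364.9


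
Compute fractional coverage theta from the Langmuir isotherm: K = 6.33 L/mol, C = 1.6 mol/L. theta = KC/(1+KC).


Langmuir isotherm: theta = K*C / (1 + K*C)
K*C = 6.33 * 1.6 = 10.128
theta = 10.128 / (1 + 10.128) = 10.128 / 11.128
theta = 0.9101

0.9101


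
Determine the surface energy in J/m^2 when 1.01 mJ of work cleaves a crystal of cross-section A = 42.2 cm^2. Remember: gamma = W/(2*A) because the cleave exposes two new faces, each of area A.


Convert: A = 42.2 cm^2 = 0.00422 m^2, W = 1.01 mJ = 0.00101 J
Cleaving exposes two faces of area A, so total new surface = 2*A and gamma = W / (2*A)
gamma = 0.00101 / (2 * 0.00422)
gamma = 0.12 J/m^2

0.12


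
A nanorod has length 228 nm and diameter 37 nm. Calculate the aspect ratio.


Aspect ratio AR = length / diameter
AR = 228 / 37
AR = 6.16

6.16


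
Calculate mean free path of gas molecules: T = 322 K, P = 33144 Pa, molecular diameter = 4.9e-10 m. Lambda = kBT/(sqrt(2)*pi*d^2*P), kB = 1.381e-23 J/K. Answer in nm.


Mean free path: lambda = kB*T / (sqrt(2) * pi * d^2 * P)
lambda = 1.381e-23 * 322 / (sqrt(2) * pi * (4.9e-10)^2 * 33144)
lambda = 1.25773e-07 m
lambda = 125.77 nm

125.77


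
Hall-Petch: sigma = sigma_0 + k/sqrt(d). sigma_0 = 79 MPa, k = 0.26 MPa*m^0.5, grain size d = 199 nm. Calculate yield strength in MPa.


d = 199 nm = 1.99e-07 m
sqrt(d) = 0.0004460942
Hall-Petch contribution = k / sqrt(d) = 0.26 / 0.0004460942 = 582.8 MPa
sigma = sigma_0 + k/sqrt(d) = 79 + 582.8 = 661.8 MPa

661.8


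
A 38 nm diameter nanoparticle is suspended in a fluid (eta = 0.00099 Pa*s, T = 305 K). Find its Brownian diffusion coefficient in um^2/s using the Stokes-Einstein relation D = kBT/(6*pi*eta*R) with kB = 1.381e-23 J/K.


Radius R = 38/2 = 19 nm = 1.9e-08 m
D = kB*T / (6*pi*eta*R)
D = 1.381e-23 * 305 / (6 * pi * 0.00099 * 1.9e-08)
D = 1.18796e-11 m^2/s = 11.88 um^2/s

11.88


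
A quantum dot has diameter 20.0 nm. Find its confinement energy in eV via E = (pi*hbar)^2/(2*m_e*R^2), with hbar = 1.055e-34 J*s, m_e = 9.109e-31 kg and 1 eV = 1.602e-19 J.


Radius R = 20.0/2 = 10 nm = 1e-08 m
E = (pi * 1.055e-34)^2 / (2 * 9.109e-31 * (1e-08)^2)
E(J) = 6.02981e-22
E = E(J) / 1.602e-19 = 0.0038 eV

0.0038


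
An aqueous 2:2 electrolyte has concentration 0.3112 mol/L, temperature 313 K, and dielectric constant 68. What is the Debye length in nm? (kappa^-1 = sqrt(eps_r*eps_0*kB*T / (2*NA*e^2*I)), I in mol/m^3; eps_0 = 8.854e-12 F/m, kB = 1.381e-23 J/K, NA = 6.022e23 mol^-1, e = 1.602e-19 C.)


Ionic strength I = 0.3112 * 2^2 * 1000 = 1244.8 mol/m^3
kappa^-1 = sqrt(68 * 8.854e-12 * 1.381e-23 * 313 / (2 * 6.022e23 * (1.602e-19)^2 * 1244.8))
kappa^-1 = 0.26 nm

0.26


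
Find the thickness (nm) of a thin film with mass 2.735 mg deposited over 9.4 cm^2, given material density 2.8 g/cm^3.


Convert: m = 2.735 mg = 2.7350e-06 kg, A = 9.4 cm^2 = 9.4000e-04 m^2, rho = 2.8 g/cm^3 = 2800 kg/m^3
t = m / (A * rho)
t = 2.7350e-06 / (9.4000e-04 * 2800)
t = 1.0391e-06 m = 1039.1 nm

1039.1


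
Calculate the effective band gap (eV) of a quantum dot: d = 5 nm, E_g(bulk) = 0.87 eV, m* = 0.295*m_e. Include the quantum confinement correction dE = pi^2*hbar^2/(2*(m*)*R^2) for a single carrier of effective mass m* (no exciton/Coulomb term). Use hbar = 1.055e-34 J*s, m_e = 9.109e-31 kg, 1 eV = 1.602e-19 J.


Radius R = 5/2 nm = 2.5e-09 m
Confinement energy dE = pi^2 * hbar^2 / (2 * m_eff * m_e * R^2)
dE = pi^2 * (1.055e-34)^2 / (2 * 0.295 * 9.109e-31 * (2.5e-09)^2) J, divided by 1.602e-19 J/eV
dE = 0.2041 eV
Total band gap = E_g(bulk) + dE = 0.87 + 0.2041 = 1.0741 eV

1.0741


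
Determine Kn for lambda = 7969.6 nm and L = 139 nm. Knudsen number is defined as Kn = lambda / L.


Knudsen number Kn = lambda / L
Kn = 7969.6 / 139
Kn = 57.3353

57.3353


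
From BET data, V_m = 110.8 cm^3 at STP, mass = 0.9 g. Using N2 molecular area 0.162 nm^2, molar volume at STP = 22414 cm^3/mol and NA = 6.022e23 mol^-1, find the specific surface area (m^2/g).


Number of moles in monolayer = V_m / 22414 = 110.8 / 22414 = 0.00494334
Number of molecules = moles * NA = 0.00494334 * 6.022e23
SA = molecules * sigma / mass
SA = (110.8 / 22414) * 6.022e23 * 0.162e-18 / 0.9
SA = 535.8 m^2/g

535.8


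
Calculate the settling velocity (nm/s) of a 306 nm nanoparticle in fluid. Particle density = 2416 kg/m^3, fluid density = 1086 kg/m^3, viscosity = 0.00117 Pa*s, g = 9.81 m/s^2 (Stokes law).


Radius R = 306/2 nm = 1.53e-07 m
Density difference = 2416 - 1086 = 1330 kg/m^3
v = 2 * R^2 * (rho_p - rho_f) * g / (9 * eta)
v = 2 * (1.53e-07)^2 * 1330 * 9.81 / (9 * 0.00117)
v = 5.80103e-08 m/s = 58.0103 nm/s

58.0103


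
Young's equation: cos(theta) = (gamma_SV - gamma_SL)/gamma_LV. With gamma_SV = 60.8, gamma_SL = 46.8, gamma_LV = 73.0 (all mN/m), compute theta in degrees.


cos(theta) = (gamma_SV - gamma_SL) / gamma_LV
cos(theta) = (60.8 - 46.8) / 73.0
cos(theta) = 0.191781
theta = arccos(0.191781) = 78.94 degrees

78.94


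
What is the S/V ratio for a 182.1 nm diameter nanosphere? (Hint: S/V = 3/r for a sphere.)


Radius r = 182.1/2 = 91.05 nm
S/V = 3 / r = 3 / 91.05
S/V = 0.0329 nm^-1

0.0329


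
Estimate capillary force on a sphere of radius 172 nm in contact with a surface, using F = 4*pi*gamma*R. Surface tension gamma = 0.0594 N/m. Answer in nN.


Convert radius: R = 172 nm = 1.72e-07 m
F = 4 * pi * gamma * R
F = 4 * pi * 0.0594 * 1.72e-07
F = 1.28388e-07 N = 128.3881 nN

128.3881


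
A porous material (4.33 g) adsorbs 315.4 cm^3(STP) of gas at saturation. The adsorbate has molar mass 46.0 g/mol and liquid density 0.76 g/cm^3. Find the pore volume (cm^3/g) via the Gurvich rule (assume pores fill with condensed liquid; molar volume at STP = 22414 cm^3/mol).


Moles adsorbed n = V_ads / 22414 = 315.4 / 22414 = 1.407156e-02 mol
Liquid volume V_liq = n * M / rho_liq = 1.407156e-02 * 46.0 / 0.76 = 0.85170 cm^3
Specific pore volume V_pore = V_liq / m_sample = 0.85170 / 4.33
V_pore = 0.1967 cm^3/g

0.1967


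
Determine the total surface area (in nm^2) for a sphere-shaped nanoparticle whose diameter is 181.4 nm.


Radius r = 181.4/2 = 90.7 nm
Surface area SA = 4 * pi * r^2
SA = 4 * pi * (90.7)^2
SA = 103377.12 nm^2

103377.12


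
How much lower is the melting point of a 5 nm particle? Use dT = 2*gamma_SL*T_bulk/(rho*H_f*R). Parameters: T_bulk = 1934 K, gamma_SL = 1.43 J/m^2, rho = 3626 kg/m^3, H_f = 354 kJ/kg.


Radius R = 5/2 = 2.5 nm = 2.5e-09 m
Convert H_f = 354 kJ/kg = 354000 J/kg
dT = 2 * gamma_SL * T_bulk / (rho * H_f * R)
dT = 2 * 1.43 * 1934 / (3626 * 354000 * 2.5e-09)
dT = 1723.7 K

1723.7


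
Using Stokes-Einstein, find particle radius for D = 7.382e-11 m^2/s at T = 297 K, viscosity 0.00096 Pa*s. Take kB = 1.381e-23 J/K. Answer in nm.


Stokes-Einstein: R = kB*T / (6*pi*eta*D)
R = 1.381e-23 * 297 / (6 * pi * 0.00096 * 7.382e-11)
R = 3.07046e-09 m = 3.07 nm

3.07


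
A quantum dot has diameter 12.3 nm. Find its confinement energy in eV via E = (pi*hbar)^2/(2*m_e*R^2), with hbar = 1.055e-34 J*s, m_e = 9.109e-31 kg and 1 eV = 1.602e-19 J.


Radius R = 12.3/2 = 6.15 nm = 6.15e-09 m
E = (pi * 1.055e-34)^2 / (2 * 9.109e-31 * (6.15e-09)^2)
E(J) = 1.59424e-21
E = E(J) / 1.602e-19 = 0.01 eV

0.01


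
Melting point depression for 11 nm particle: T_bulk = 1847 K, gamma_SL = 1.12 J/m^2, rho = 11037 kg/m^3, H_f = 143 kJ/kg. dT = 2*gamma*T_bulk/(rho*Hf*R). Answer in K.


Radius R = 11/2 = 5.5 nm = 5.5e-09 m
Convert H_f = 143 kJ/kg = 143000 J/kg
dT = 2 * gamma_SL * T_bulk / (rho * H_f * R)
dT = 2 * 1.12 * 1847 / (11037 * 143000 * 5.5e-09)
dT = 476.6 K

476.6


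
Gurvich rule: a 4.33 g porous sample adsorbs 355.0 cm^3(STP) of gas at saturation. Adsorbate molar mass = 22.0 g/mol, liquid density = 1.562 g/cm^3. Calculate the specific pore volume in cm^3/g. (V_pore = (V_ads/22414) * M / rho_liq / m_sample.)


Moles adsorbed n = V_ads / 22414 = 355.0 / 22414 = 1.583832e-02 mol
Liquid volume V_liq = n * M / rho_liq = 1.583832e-02 * 22.0 / 1.562 = 0.22307 cm^3
Specific pore volume V_pore = V_liq / m_sample = 0.22307 / 4.33
V_pore = 0.0515 cm^3/g

0.0515


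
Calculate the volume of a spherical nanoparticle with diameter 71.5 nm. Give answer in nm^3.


Radius r = 71.5/2 = 35.75 nm
Volume V = (4/3) * pi * r^3
V = (4/3) * pi * (35.75)^3
V = 191388.9 nm^3

191388.9


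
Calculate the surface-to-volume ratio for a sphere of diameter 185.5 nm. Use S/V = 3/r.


Radius r = 185.5/2 = 92.75 nm
S/V = 3 / r = 3 / 92.75
S/V = 0.0323 nm^-1

0.0323


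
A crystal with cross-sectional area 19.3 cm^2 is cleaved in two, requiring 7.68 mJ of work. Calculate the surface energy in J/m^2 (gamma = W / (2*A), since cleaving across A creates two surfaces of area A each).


Convert: A = 19.3 cm^2 = 0.00193 m^2, W = 7.68 mJ = 0.00768 J
Cleaving exposes two faces of area A, so total new surface = 2*A and gamma = W / (2*A)
gamma = 0.00768 / (2 * 0.00193)
gamma = 1.99 J/m^2

1.99


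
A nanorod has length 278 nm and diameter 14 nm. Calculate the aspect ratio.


Aspect ratio AR = length / diameter
AR = 278 / 14
AR = 19.86

19.86


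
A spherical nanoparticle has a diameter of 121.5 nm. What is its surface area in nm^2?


Radius r = 121.5/2 = 60.75 nm
Surface area SA = 4 * pi * r^2
SA = 4 * pi * (60.75)^2
SA = 46376.98 nm^2

46376.98


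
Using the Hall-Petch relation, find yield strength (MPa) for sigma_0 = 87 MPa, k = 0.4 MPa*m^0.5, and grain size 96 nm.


d = 96 nm = 9.6e-08 m
sqrt(d) = 0.0003098387
Hall-Petch contribution = k / sqrt(d) = 0.4 / 0.0003098387 = 1291.0 MPa
sigma = sigma_0 + k/sqrt(d) = 87 + 1291.0 = 1378.0 MPa

1378.0


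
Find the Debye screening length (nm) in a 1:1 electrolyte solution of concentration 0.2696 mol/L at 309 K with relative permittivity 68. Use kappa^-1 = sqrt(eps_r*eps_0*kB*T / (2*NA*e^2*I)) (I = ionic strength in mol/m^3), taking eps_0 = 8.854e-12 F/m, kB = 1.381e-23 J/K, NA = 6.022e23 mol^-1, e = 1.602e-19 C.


Ionic strength I = 0.2696 * 1^2 * 1000 = 269.6 mol/m^3
kappa^-1 = sqrt(68 * 8.854e-12 * 1.381e-23 * 309 / (2 * 6.022e23 * (1.602e-19)^2 * 269.6))
kappa^-1 = 0.555 nm

0.555


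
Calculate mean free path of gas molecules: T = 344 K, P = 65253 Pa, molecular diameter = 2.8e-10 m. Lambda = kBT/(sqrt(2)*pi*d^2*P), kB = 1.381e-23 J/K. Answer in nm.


Mean free path: lambda = kB*T / (sqrt(2) * pi * d^2 * P)
lambda = 1.381e-23 * 344 / (sqrt(2) * pi * (2.8e-10)^2 * 65253)
lambda = 2.09012e-07 m
lambda = 209.01 nm

209.01


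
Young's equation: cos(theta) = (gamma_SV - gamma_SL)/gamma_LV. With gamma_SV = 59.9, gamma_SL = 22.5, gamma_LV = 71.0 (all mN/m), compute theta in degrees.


cos(theta) = (gamma_SV - gamma_SL) / gamma_LV
cos(theta) = (59.9 - 22.5) / 71.0
cos(theta) = 0.526761
theta = arccos(0.526761) = 58.21 degrees

58.21


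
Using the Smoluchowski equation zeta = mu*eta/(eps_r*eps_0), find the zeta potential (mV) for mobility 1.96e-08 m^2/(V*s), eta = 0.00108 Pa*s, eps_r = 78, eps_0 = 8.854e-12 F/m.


Smoluchowski equation: zeta = mu * eta / (eps_r * eps_0)
zeta = 1.96e-08 * 0.00108 / (78 * 8.854e-12)
zeta = 0.030651 V = 30.65 mV

30.65


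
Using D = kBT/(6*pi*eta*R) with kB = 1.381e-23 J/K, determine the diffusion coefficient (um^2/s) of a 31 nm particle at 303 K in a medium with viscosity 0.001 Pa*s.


Radius R = 31/2 = 15.5 nm = 1.55e-08 m
D = kB*T / (6*pi*eta*R)
D = 1.381e-23 * 303 / (6 * pi * 0.001 * 1.55e-08)
D = 1.4322e-11 m^2/s = 14.322 um^2/s

14.322


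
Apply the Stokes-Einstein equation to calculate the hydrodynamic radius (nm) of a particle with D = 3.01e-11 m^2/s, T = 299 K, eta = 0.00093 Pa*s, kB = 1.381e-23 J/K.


Stokes-Einstein: R = kB*T / (6*pi*eta*D)
R = 1.381e-23 * 299 / (6 * pi * 0.00093 * 3.01e-11)
R = 7.82554e-09 m = 7.83 nm

7.83


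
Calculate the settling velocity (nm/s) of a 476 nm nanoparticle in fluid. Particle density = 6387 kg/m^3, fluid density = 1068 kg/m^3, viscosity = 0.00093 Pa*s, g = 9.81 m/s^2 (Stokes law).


Radius R = 476/2 nm = 2.38e-07 m
Density difference = 6387 - 1068 = 5319 kg/m^3
v = 2 * R^2 * (rho_p - rho_f) * g / (9 * eta)
v = 2 * (2.38e-07)^2 * 5319 * 9.81 / (9 * 0.00093)
v = 7.06248e-07 m/s = 706.2484 nm/s

706.2484


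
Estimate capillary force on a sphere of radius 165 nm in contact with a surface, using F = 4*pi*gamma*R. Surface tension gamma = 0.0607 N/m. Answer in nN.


Convert radius: R = 165 nm = 1.65e-07 m
F = 4 * pi * gamma * R
F = 4 * pi * 0.0607 * 1.65e-07
F = 1.25858e-07 N = 125.8585 nN

125.8585


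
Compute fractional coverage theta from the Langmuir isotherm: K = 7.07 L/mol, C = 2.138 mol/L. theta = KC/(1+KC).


Langmuir isotherm: theta = K*C / (1 + K*C)
K*C = 7.07 * 2.138 = 15.11566
theta = 15.11566 / (1 + 15.11566) = 15.11566 / 16.11566
theta = 0.9379

0.9379


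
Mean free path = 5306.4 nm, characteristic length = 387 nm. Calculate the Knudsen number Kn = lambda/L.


Knudsen number Kn = lambda / L
Kn = 5306.4 / 387
Kn = 13.7116

13.7116


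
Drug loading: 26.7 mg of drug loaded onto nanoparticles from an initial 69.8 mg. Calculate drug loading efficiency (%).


Drug loading efficiency = (drug loaded / drug initial) * 100
DLE = 26.7 / 69.8 * 100
DLE = 0.3825 * 100
DLE = 38.25%

38.25


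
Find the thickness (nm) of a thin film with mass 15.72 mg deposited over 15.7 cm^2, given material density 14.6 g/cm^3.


Convert: m = 15.72 mg = 1.5720e-05 kg, A = 15.7 cm^2 = 1.5700e-03 m^2, rho = 14.6 g/cm^3 = 14600 kg/m^3
t = m / (A * rho)
t = 1.5720e-05 / (1.5700e-03 * 14600)
t = 6.8580e-07 m = 685.8 nm

685.8


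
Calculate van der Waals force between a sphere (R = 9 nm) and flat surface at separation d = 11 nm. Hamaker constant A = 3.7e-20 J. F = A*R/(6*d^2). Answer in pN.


Convert to SI: R = 9 nm = 9e-09 m, d = 11 nm = 1.1e-08 m
F = A * R / (6 * d^2)
F = 3.7e-20 * 9e-09 / (6 * (1.1e-08)^2)
F = 4.58678e-13 N = 0.459 pN

0.459


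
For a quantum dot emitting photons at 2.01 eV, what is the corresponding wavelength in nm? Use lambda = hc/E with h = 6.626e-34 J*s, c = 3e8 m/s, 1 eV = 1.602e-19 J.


Convert energy: E = 2.01 eV = 2.01 * 1.602e-19 = 3.22002e-19 J
lambda = h*c / E = 6.626e-34 * 3e8 / 3.22002e-19
lambda = 6.17325e-07 m = 617.3 nm

617.3


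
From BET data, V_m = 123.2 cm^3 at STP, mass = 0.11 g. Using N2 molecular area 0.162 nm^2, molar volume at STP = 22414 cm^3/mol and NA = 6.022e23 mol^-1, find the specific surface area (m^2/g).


Number of moles in monolayer = V_m / 22414 = 123.2 / 22414 = 0.00549656
Number of molecules = moles * NA = 0.00549656 * 6.022e23
SA = molecules * sigma / mass
SA = (123.2 / 22414) * 6.022e23 * 0.162e-18 / 0.11
SA = 4874.8 m^2/g

4874.8


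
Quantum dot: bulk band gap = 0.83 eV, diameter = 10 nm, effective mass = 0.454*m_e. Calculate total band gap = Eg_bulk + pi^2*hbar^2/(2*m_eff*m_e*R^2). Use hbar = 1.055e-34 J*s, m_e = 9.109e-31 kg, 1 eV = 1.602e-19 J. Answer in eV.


Radius R = 10/2 nm = 5e-09 m
Confinement energy dE = pi^2 * hbar^2 / (2 * m_eff * m_e * R^2)
dE = pi^2 * (1.055e-34)^2 / (2 * 0.454 * 9.109e-31 * (5e-09)^2) J, divided by 1.602e-19 J/eV
dE = 0.0332 eV
Total band gap = E_g(bulk) + dE = 0.83 + 0.0332 = 0.8632 eV

0.8632


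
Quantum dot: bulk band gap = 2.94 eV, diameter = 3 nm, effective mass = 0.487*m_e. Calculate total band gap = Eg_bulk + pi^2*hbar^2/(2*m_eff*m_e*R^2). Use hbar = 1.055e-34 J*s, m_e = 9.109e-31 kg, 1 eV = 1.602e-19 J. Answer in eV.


Radius R = 3/2 nm = 1.5e-09 m
Confinement energy dE = pi^2 * hbar^2 / (2 * m_eff * m_e * R^2)
dE = pi^2 * (1.055e-34)^2 / (2 * 0.487 * 9.109e-31 * (1.5e-09)^2) J, divided by 1.602e-19 J/eV
dE = 0.3435 eV
Total band gap = E_g(bulk) + dE = 2.94 + 0.3435 = 3.2835 eV

3.2835


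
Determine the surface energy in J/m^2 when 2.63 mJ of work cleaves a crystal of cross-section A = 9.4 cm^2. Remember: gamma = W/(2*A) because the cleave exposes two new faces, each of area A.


Convert: A = 9.4 cm^2 = 0.00094 m^2, W = 2.63 mJ = 0.00263 J
Cleaving exposes two faces of area A, so total new surface = 2*A and gamma = W / (2*A)
gamma = 0.00263 / (2 * 0.00094)
gamma = 1.399 J/m^2

1.399


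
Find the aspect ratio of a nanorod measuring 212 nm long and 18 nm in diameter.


Aspect ratio AR = length / diameter
AR = 212 / 18
AR = 11.78

11.78


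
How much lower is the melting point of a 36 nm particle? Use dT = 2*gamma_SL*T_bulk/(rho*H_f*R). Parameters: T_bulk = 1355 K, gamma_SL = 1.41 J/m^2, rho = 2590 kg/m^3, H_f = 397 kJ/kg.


Radius R = 36/2 = 18 nm = 1.8e-08 m
Convert H_f = 397 kJ/kg = 397000 J/kg
dT = 2 * gamma_SL * T_bulk / (rho * H_f * R)
dT = 2 * 1.41 * 1355 / (2590 * 397000 * 1.8e-08)
dT = 206.5 K

206.5


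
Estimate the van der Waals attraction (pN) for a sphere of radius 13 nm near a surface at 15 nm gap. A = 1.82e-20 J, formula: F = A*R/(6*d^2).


Convert to SI: R = 13 nm = 1.3e-08 m, d = 15 nm = 1.5e-08 m
F = A * R / (6 * d^2)
F = 1.82e-20 * 1.3e-08 / (6 * (1.5e-08)^2)
F = 1.75259e-13 N = 0.175 pN

0.175


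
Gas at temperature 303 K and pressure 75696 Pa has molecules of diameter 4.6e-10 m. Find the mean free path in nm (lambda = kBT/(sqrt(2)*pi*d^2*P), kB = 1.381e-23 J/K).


Mean free path: lambda = kB*T / (sqrt(2) * pi * d^2 * P)
lambda = 1.381e-23 * 303 / (sqrt(2) * pi * (4.6e-10)^2 * 75696)
lambda = 5.88007e-08 m
lambda = 58.8 nm

58.8


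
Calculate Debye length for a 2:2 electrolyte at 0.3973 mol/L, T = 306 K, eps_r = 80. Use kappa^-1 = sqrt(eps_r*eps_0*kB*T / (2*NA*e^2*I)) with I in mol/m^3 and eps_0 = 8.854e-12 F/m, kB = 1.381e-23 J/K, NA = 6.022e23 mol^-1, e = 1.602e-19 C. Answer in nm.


Ionic strength I = 0.3973 * 2^2 * 1000 = 1589.2 mol/m^3
kappa^-1 = sqrt(80 * 8.854e-12 * 1.381e-23 * 306 / (2 * 6.022e23 * (1.602e-19)^2 * 1589.2))
kappa^-1 = 0.247 nm

0.247


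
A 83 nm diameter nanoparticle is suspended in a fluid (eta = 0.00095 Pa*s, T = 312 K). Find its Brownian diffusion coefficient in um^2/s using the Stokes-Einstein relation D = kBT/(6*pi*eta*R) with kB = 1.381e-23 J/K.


Radius R = 83/2 = 41.5 nm = 4.15e-08 m
D = kB*T / (6*pi*eta*R)
D = 1.381e-23 * 312 / (6 * pi * 0.00095 * 4.15e-08)
D = 5.79796e-12 m^2/s = 5.798 um^2/s

5.798


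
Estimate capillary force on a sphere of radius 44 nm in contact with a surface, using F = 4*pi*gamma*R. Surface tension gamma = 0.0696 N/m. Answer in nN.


Convert radius: R = 44 nm = 4.4e-08 m
F = 4 * pi * gamma * R
F = 4 * pi * 0.0696 * 4.4e-08
F = 3.84833e-08 N = 38.4833 nN

38.4833


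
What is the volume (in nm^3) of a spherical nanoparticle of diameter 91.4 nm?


Radius r = 91.4/2 = 45.7 nm
Volume V = (4/3) * pi * r^3
V = (4/3) * pi * (45.7)^3
V = 399794.86 nm^3

399794.86


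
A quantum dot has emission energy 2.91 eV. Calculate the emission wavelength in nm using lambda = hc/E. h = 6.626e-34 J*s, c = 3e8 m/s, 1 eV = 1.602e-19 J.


Convert energy: E = 2.91 eV = 2.91 * 1.602e-19 = 4.66182e-19 J
lambda = h*c / E = 6.626e-34 * 3e8 / 4.66182e-19
lambda = 4.264e-07 m = 426.4 nm

426.4


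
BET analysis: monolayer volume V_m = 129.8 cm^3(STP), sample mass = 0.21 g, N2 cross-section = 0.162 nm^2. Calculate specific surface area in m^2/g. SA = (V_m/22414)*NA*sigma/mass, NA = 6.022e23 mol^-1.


Number of moles in monolayer = V_m / 22414 = 129.8 / 22414 = 0.00579102
Number of molecules = moles * NA = 0.00579102 * 6.022e23
SA = molecules * sigma / mass
SA = (129.8 / 22414) * 6.022e23 * 0.162e-18 / 0.21
SA = 2690.2 m^2/g

2690.2


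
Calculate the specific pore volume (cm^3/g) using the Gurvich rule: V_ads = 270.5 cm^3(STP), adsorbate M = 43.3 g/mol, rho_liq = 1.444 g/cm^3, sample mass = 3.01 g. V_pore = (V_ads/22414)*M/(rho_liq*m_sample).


Moles adsorbed n = V_ads / 22414 = 270.5 / 22414 = 1.206835e-02 mol
Liquid volume V_liq = n * M / rho_liq = 1.206835e-02 * 43.3 / 1.444 = 0.36188 cm^3
Specific pore volume V_pore = V_liq / m_sample = 0.36188 / 3.01
V_pore = 0.1202 cm^3/g

0.1202


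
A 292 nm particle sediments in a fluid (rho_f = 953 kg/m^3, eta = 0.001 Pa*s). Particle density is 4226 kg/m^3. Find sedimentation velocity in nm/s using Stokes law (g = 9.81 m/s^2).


Radius R = 292/2 nm = 1.46e-07 m
Density difference = 4226 - 953 = 3273 kg/m^3
v = 2 * R^2 * (rho_p - rho_f) * g / (9 * eta)
v = 2 * (1.46e-07)^2 * 3273 * 9.81 / (9 * 0.001)
v = 1.52093e-07 m/s = 152.0926 nm/s

152.0926


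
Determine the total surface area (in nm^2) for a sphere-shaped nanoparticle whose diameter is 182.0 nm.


Radius r = 182.0/2 = 91 nm
Surface area SA = 4 * pi * r^2
SA = 4 * pi * (91)^2
SA = 104062.12 nm^2

104062.12


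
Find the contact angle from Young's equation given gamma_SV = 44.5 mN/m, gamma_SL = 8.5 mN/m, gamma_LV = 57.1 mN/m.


cos(theta) = (gamma_SV - gamma_SL) / gamma_LV
cos(theta) = (44.5 - 8.5) / 57.1
cos(theta) = 0.630473
theta = arccos(0.630473) = 50.91 degrees

50.91


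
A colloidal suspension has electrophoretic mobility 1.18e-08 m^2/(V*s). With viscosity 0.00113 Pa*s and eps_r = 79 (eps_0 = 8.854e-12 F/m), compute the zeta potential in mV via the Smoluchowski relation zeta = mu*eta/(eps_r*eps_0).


Smoluchowski equation: zeta = mu * eta / (eps_r * eps_0)
zeta = 1.18e-08 * 0.00113 / (79 * 8.854e-12)
zeta = 0.019063 V = 19.06 mV

19.06


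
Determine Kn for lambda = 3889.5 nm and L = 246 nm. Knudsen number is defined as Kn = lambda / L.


Knudsen number Kn = lambda / L
Kn = 3889.5 / 246
Kn = 15.811

15.811


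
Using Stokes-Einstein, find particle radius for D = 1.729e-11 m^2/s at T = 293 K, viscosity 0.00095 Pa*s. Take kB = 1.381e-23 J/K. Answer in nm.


Stokes-Einstein: R = kB*T / (6*pi*eta*D)
R = 1.381e-23 * 293 / (6 * pi * 0.00095 * 1.729e-11)
R = 1.3069e-08 m = 13.07 nm

13.07


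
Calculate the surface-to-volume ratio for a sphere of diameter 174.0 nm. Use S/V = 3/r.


Radius r = 174.0/2 = 87 nm
S/V = 3 / r = 3 / 87
S/V = 0.0345 nm^-1

0.0345


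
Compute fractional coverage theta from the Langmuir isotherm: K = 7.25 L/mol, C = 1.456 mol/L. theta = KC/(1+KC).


Langmuir isotherm: theta = K*C / (1 + K*C)
K*C = 7.25 * 1.456 = 10.556
theta = 10.556 / (1 + 10.556) = 10.556 / 11.556
theta = 0.9135

0.9135


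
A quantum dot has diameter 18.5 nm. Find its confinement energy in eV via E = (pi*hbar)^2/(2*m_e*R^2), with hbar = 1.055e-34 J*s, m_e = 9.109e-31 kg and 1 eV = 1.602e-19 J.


Radius R = 18.5/2 = 9.25 nm = 9.25e-09 m
E = (pi * 1.055e-34)^2 / (2 * 9.109e-31 * (9.25e-09)^2)
E(J) = 7.04726e-22
E = E(J) / 1.602e-19 = 0.0044 eV

0.0044


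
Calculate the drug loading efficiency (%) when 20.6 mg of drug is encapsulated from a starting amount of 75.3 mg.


Drug loading efficiency = (drug loaded / drug initial) * 100
DLE = 20.6 / 75.3 * 100
DLE = 0.2736 * 100
DLE = 27.36%

27.36


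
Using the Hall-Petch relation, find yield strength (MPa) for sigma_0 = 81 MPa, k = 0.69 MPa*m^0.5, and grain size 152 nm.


d = 152 nm = 1.52e-07 m
sqrt(d) = 0.0003898718
Hall-Petch contribution = k / sqrt(d) = 0.69 / 0.0003898718 = 1769.8 MPa
sigma = sigma_0 + k/sqrt(d) = 81 + 1769.8 = 1850.8 MPa

1850.8


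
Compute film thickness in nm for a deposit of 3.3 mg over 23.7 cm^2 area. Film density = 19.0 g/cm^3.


Convert: m = 3.3 mg = 3.3000e-06 kg, A = 23.7 cm^2 = 2.3700e-03 m^2, rho = 19.0 g/cm^3 = 19000 kg/m^3
t = m / (A * rho)
t = 3.3000e-06 / (2.3700e-03 * 19000)
t = 7.3284e-08 m = 73.3 nm

73.3


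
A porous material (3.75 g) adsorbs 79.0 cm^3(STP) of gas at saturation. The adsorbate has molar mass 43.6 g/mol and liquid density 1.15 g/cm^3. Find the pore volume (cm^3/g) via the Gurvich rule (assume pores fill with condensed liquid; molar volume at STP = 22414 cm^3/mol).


Moles adsorbed n = V_ads / 22414 = 79.0 / 22414 = 3.524583e-03 mol
Liquid volume V_liq = n * M / rho_liq = 3.524583e-03 * 43.6 / 1.15 = 0.13363 cm^3
Specific pore volume V_pore = V_liq / m_sample = 0.13363 / 3.75
V_pore = 0.0356 cm^3/g

0.0356


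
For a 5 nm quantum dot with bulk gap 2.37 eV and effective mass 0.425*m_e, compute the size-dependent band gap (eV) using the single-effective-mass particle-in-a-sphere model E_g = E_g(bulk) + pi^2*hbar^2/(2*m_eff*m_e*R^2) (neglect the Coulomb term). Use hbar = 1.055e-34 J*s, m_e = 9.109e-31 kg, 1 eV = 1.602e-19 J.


Radius R = 5/2 nm = 2.5e-09 m
Confinement energy dE = pi^2 * hbar^2 / (2 * m_eff * m_e * R^2)
dE = pi^2 * (1.055e-34)^2 / (2 * 0.425 * 9.109e-31 * (2.5e-09)^2) J, divided by 1.602e-19 J/eV
dE = 0.1417 eV
Total band gap = E_g(bulk) + dE = 2.37 + 0.1417 = 2.5117 eV

2.5117


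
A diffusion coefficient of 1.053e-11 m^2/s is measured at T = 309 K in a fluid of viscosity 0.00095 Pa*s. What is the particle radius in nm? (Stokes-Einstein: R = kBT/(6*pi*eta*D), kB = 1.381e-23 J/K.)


Stokes-Einstein: R = kB*T / (6*pi*eta*D)
R = 1.381e-23 * 309 / (6 * pi * 0.00095 * 1.053e-11)
R = 2.26308e-08 m = 22.63 nm

22.63


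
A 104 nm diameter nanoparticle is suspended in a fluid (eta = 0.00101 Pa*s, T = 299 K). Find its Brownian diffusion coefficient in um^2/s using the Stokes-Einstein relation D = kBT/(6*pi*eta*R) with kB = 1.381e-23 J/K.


Radius R = 104/2 = 52 nm = 5.2e-08 m
D = kB*T / (6*pi*eta*R)
D = 1.381e-23 * 299 / (6 * pi * 0.00101 * 5.2e-08)
D = 4.17099e-12 m^2/s = 4.171 um^2/s

4.171


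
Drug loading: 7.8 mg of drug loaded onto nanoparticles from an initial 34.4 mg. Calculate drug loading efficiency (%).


Drug loading efficiency = (drug loaded / drug initial) * 100
DLE = 7.8 / 34.4 * 100
DLE = 0.2267 * 100
DLE = 22.67%

22.67


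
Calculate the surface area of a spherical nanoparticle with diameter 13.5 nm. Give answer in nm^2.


Radius r = 13.5/2 = 6.75 nm
Surface area SA = 4 * pi * r^2
SA = 4 * pi * (6.75)^2
SA = 572.56 nm^2

572.56


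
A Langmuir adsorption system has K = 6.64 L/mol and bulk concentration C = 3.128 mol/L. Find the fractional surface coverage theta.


Langmuir isotherm: theta = K*C / (1 + K*C)
K*C = 6.64 * 3.128 = 20.76992
theta = 20.76992 / (1 + 20.76992) = 20.76992 / 21.76992
theta = 0.9541

0.9541


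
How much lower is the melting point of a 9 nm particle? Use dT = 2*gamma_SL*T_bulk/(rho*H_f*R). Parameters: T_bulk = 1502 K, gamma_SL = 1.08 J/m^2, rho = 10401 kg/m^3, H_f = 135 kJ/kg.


Radius R = 9/2 = 4.5 nm = 4.5e-09 m
Convert H_f = 135 kJ/kg = 135000 J/kg
dT = 2 * gamma_SL * T_bulk / (rho * H_f * R)
dT = 2 * 1.08 * 1502 / (10401 * 135000 * 4.5e-09)
dT = 513.5 K

513.5


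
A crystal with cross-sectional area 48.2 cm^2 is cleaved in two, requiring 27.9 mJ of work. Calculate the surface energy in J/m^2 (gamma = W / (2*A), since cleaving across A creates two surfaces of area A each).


Convert: A = 48.2 cm^2 = 0.00482 m^2, W = 27.9 mJ = 0.0279 J
Cleaving exposes two faces of area A, so total new surface = 2*A and gamma = W / (2*A)
gamma = 0.0279 / (2 * 0.00482)
gamma = 2.894 J/m^2

2.894


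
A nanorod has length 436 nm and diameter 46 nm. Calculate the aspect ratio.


Aspect ratio AR = length / diameter
AR = 436 / 46
AR = 9.48

9.48


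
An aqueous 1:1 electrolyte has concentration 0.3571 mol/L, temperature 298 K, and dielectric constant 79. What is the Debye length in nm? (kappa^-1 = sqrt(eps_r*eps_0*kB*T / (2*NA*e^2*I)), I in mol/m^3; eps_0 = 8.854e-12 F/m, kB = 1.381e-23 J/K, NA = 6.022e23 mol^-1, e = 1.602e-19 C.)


Ionic strength I = 0.3571 * 1^2 * 1000 = 357.1 mol/m^3
kappa^-1 = sqrt(79 * 8.854e-12 * 1.381e-23 * 298 / (2 * 6.022e23 * (1.602e-19)^2 * 357.1))
kappa^-1 = 0.511 nm

0.511


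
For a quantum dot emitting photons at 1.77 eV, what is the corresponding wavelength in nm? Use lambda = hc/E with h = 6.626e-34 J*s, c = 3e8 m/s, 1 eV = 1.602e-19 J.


Convert energy: E = 1.77 eV = 1.77 * 1.602e-19 = 2.83554e-19 J
lambda = h*c / E = 6.626e-34 * 3e8 / 2.83554e-19
lambda = 7.0103e-07 m = 701.0 nm

701.0


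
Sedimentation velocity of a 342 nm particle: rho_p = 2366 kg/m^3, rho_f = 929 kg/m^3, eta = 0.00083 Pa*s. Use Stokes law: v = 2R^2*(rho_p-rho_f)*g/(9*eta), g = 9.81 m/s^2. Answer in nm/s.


Radius R = 342/2 nm = 1.71e-07 m
Density difference = 2366 - 929 = 1437 kg/m^3
v = 2 * R^2 * (rho_p - rho_f) * g / (9 * eta)
v = 2 * (1.71e-07)^2 * 1437 * 9.81 / (9 * 0.00083)
v = 1.10364e-07 m/s = 110.364 nm/s

110.364


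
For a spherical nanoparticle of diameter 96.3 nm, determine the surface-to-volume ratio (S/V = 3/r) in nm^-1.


Radius r = 96.3/2 = 48.15 nm
S/V = 3 / r = 3 / 48.15
S/V = 0.0623 nm^-1

0.0623


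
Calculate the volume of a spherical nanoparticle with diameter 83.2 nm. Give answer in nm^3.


Radius r = 83.2/2 = 41.6 nm
Volume V = (4/3) * pi * r^3
V = (4/3) * pi * (41.6)^3
V = 301556.44 nm^3

301556.44


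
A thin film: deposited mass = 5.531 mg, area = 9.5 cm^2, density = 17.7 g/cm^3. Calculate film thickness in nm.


Convert: m = 5.531 mg = 5.5310e-06 kg, A = 9.5 cm^2 = 9.5000e-04 m^2, rho = 17.7 g/cm^3 = 17700 kg/m^3
t = m / (A * rho)
t = 5.5310e-06 / (9.5000e-04 * 17700)
t = 3.2893e-07 m = 328.9 nm

328.9
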